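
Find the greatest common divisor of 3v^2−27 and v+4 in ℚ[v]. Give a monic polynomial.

1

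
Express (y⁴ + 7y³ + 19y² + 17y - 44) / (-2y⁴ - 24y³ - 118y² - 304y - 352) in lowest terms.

(-y + 1)/(2y + 8)

Euclidean algorithm in ℚ[y]:
  y⁴ + 7y³ + 19y² + 17y - 44 = (-1/2)(-2y⁴ - 24y³ - 118y² - 304y - 352) + (-5y³ - 40y² - 135y - 220)
  -2y⁴ - 24y³ - 118y² - 304y - 352 = ((2/5)y + 8/5)(-5y³ - 40y² - 135y - 220) + (0)
Last nonzero remainder: -5y³ - 40y² - 135y - 220. Dividing through by -5 gives the monic gcd y³ + 8y² + 27y + 44.
Cancel y³ + 8y² + 27y + 44 from numerator and denominator to get the reduced form.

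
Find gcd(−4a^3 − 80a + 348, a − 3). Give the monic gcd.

Euclidean algorithm in ℚ[a]:
  −4a^3 − 80a + 348 = (−4a^2 − 12a − 116)(a − 3) + (0)
The last nonzero remainder a − 3 is already monic.

a − 3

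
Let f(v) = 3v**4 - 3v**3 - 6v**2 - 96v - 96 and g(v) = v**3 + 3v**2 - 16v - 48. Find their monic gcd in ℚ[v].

Repeated division with remainder:
  3v**4 - 3v**3 - 6v**2 - 96v - 96 = (3v - 12)(v**3 + 3v**2 - 16v - 48) + (78v**2 - 144v - 672)
  v**3 + 3v**2 - 16v - 48 = ((1/78)v + 21/338)(78v**2 - 144v - 672) + ((264/169)v - 1056/169)
  78v**2 - 144v - 672 = ((2197/44)v + 1183/11)((264/169)v - 1056/169) + (0)
Last nonzero remainder: (264/169)v - 1056/169. Dividing through by 264/169 gives the monic gcd v - 4.

v - 4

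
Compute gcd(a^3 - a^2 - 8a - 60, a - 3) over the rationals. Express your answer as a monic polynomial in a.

1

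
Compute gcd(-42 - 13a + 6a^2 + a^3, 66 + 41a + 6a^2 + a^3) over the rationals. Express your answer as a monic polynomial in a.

By polynomial division,
  a^3 + 6a^2 - 13a - 42 = (a^3 + 6a^2 + 41a + 66) + (-54a - 108)
  a^3 + 6a^2 + 41a + 66 = (-(1/54)a^2 - (2/27)a - 11/18)(-54a - 108) + (0)
Last nonzero remainder: -54a - 108. Dividing through by -54 gives the monic gcd a + 2.

2 + a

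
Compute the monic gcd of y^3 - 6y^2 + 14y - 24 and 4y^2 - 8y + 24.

By polynomial division,
  y^3 - 6y^2 + 14y - 24 = ((1/4)y - 1)(4y^2 - 8y + 24) + (0)
Last nonzero remainder: 4y^2 - 8y + 24. Dividing through by 4 gives the monic gcd y^2 - 2y + 6.

y^2 - 2y + 6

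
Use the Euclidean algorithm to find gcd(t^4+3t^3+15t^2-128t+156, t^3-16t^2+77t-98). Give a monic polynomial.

Euclidean algorithm in ℚ[t]:
  t^4+3t^3+15t^2-128t+156 = (t+19)(t^3-16t^2+77t-98) + (242t^2-1493t+2018)
  t^3-16t^2+77t-98 = ((1/242)t-2379/58564)(242t^2-1493t+2018) + ((469225/58564)t-469225/29282)
  242t^2-1493t+2018 = ((14172488/469225)t-59091076/469225)((469225/58564)t-469225/29282) + (0)
Last nonzero remainder: (469225/58564)t-469225/29282. Dividing through by 469225/58564 gives the monic gcd t-2.

t-2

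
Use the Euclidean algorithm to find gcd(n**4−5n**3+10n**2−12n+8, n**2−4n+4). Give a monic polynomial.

n**2−4n+4

By polynomial division,
  n**4−5n**3+10n**2−12n+8 = (n**2−n+2)(n**2−4n+4) + (0)
The last nonzero remainder n**2−4n+4 is already monic.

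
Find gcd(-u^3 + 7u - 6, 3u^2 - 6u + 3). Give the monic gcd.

u - 1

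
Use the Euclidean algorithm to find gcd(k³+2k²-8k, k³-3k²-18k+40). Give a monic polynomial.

k²+2k-8

Apply the Euclidean algorithm:
  k³+2k²-8k = (k³-3k²-18k+40) + (5k²+10k-40)
  k³-3k²-18k+40 = ((1/5)k-1)(5k²+10k-40) + (0)
Last nonzero remainder: 5k²+10k-40. Dividing through by 5 gives the monic gcd k²+2k-8.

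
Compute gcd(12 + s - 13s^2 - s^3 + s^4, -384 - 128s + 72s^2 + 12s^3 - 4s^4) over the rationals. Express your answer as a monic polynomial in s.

-12 - s + s^2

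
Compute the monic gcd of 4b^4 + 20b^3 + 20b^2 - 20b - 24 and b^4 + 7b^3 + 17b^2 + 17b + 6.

Apply the Euclidean algorithm:
  4b^4 + 20b^3 + 20b^2 - 20b - 24 = (4)(b^4 + 7b^3 + 17b^2 + 17b + 6) + (-8b^3 - 48b^2 - 88b - 48)
  b^4 + 7b^3 + 17b^2 + 17b + 6 = (-(1/8)b - 1/8)(-8b^3 - 48b^2 - 88b - 48) + (0)
Last nonzero remainder: -8b^3 - 48b^2 - 88b - 48. Dividing through by -8 gives the monic gcd b^3 + 6b^2 + 11b + 6.

b^3 + 6b^2 + 11b + 6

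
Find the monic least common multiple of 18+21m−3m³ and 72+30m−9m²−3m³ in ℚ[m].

Repeated division with remainder:
  −3m³+21m+18 = (−3m³−9m²+30m+72) + (9m²−9m−54)
  −3m³−9m²+30m+72 = (−(1/3)m−4/3)(9m²−9m−54) + (0)
Last nonzero remainder: 9m²−9m−54. Dividing through by 9 gives the monic gcd m²−m−6.
Then lcm(f, g) = f·g / gcd(f, g); expanding and making the result monic gives the answer.

−24−34m−7m²+4m³+m⁴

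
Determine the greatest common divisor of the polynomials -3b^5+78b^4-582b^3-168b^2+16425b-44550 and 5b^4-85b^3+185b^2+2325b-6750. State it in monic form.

b^2-4b-45

By polynomial division,
  -3b^5+78b^4-582b^3-168b^2+16425b-44550 = (-(3/5)b+27/5)(5b^4-85b^3+185b^2+2325b-6750) + (-12b^3+228b^2-180b-8100)
  5b^4-85b^3+185b^2+2325b-6750 = (-(5/12)b-5/6)(-12b^3+228b^2-180b-8100) + (300b^2-1200b-13500)
  -12b^3+228b^2-180b-8100 = (-(1/25)b+3/5)(300b^2-1200b-13500) + (0)
Last nonzero remainder: 300b^2-1200b-13500. Dividing through by 300 gives the monic gcd b^2-4b-45.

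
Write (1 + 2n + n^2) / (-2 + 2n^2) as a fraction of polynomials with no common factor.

(1 + n)/(-2 + 2n)

Repeated division with remainder:
  n^2 + 2n + 1 = (1/2)(2n^2 - 2) + (2n + 2)
  2n^2 - 2 = (n - 1)(2n + 2) + (0)
Last nonzero remainder: 2n + 2. Dividing through by 2 gives the monic gcd n + 1.
Cancel n + 1 from numerator and denominator to get the reduced form.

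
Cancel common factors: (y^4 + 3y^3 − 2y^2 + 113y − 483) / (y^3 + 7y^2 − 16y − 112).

(y^3 − 4y^2 + 26y − 69)/(y^2 − 16)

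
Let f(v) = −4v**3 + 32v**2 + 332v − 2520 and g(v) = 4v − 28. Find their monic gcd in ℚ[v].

v − 7

Repeated division with remainder:
  −4v**3 + 32v**2 + 332v − 2520 = (−v**2 + v + 90)(4v − 28) + (0)
Last nonzero remainder: 4v − 28. Dividing through by 4 gives the monic gcd v − 7.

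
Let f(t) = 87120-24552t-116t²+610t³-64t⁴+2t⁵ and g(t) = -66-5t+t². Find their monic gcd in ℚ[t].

-66-5t+t²

By polynomial division,
  2t⁵-64t⁴+610t³-116t²-24552t+87120 = (2t³-54t²+472t-1320)(t²-5t-66) + (0)
The last nonzero remainder t²-5t-66 is already monic.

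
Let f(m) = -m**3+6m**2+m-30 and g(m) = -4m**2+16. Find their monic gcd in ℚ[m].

m+2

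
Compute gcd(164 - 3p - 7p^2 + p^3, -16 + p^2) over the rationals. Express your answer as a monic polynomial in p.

4 + p

Apply the Euclidean algorithm:
  p^3 - 7p^2 - 3p + 164 = (p - 7)(p^2 - 16) + (13p + 52)
  p^2 - 16 = ((1/13)p - 4/13)(13p + 52) + (0)
Last nonzero remainder: 13p + 52. Dividing through by 13 gives the monic gcd p + 4.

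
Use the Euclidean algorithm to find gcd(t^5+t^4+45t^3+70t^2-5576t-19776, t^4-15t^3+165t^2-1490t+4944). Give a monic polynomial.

t^3-9t^2+111t-824

Apply the Euclidean algorithm:
  t^5+t^4+45t^3+70t^2-5576t-19776 = (t+16)(t^4-15t^3+165t^2-1490t+4944) + (120t^3-1080t^2+13320t-98880)
  t^4-15t^3+165t^2-1490t+4944 = ((1/120)t-1/20)(120t^3-1080t^2+13320t-98880) + (0)
Last nonzero remainder: 120t^3-1080t^2+13320t-98880. Dividing through by 120 gives the monic gcd t^3-9t^2+111t-824.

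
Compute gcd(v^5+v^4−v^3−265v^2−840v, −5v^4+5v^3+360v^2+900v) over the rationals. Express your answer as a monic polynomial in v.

v^2+3v

Apply the Euclidean algorithm:
  v^5+v^4−v^3−265v^2−840v = (−(1/5)v−2/5)(−5v^4+5v^3+360v^2+900v) + (73v^3+59v^2−480v)
  −5v^4+5v^3+360v^2+900v = (−(5/73)v+660/5329)(73v^3+59v^2−480v) + ((1704300/5329)v^2+(5112900/5329)v)
  73v^3+59v^2−480v = ((389017/1704300)v−42632/85215)((1704300/5329)v^2+(5112900/5329)v) + (0)
Last nonzero remainder: (1704300/5329)v^2+(5112900/5329)v. Dividing through by 1704300/5329 gives the monic gcd v^2+3v.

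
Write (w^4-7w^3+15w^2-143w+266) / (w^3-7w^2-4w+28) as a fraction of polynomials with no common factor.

Euclidean algorithm in ℚ[w]:
  w^4-7w^3+15w^2-143w+266 = (w)(w^3-7w^2-4w+28) + (19w^2-171w+266)
  w^3-7w^2-4w+28 = ((1/19)w+2/19)(19w^2-171w+266) + (0)
Last nonzero remainder: 19w^2-171w+266. Dividing through by 19 gives the monic gcd w^2-9w+14.
Cancel w^2-9w+14 from numerator and denominator to get the reduced form.

(w^2+2w+19)/(w+2)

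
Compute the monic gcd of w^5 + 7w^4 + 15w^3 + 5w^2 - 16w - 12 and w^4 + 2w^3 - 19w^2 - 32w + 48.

w^2 + 2w - 3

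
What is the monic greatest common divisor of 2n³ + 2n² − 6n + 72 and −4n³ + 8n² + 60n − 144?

n + 4

By polynomial division,
  2n³ + 2n² − 6n + 72 = (−1/2)(−4n³ + 8n² + 60n − 144) + (6n² + 24n)
  −4n³ + 8n² + 60n − 144 = (−(2/3)n + 4)(6n² + 24n) + (−36n − 144)
  6n² + 24n = (−(1/6)n)(−36n − 144) + (0)
Last nonzero remainder: −36n − 144. Dividing through by −36 gives the monic gcd n + 4.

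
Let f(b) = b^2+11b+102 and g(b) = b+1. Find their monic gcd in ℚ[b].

Apply the Euclidean algorithm:
  b^2+11b+102 = (b+10)(b+1) + (92)
  b+1 = ((1/92)b+1/92)(92) + (0)
The last nonzero remainder is the constant 92, so the polynomials are coprime and gcd = 1.

1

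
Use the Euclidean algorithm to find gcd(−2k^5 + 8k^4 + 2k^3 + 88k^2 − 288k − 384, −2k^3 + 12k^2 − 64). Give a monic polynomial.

Euclidean algorithm in ℚ[k]:
  −2k^5 + 8k^4 + 2k^3 + 88k^2 − 288k − 384 = (k^2 + 2k + 11)(−2k^3 + 12k^2 − 64) + (20k^2 − 160k + 320)
  −2k^3 + 12k^2 − 64 = (−(1/10)k − 1/5)(20k^2 − 160k + 320) + (0)
Last nonzero remainder: 20k^2 − 160k + 320. Dividing through by 20 gives the monic gcd k^2 − 8k + 16.

k^2 − 8k + 16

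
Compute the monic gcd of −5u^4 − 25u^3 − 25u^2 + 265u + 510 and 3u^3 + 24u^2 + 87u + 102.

u^3 + 8u^2 + 29u + 34

Euclidean algorithm in ℚ[u]:
  −5u^4 − 25u^3 − 25u^2 + 265u + 510 = (−(5/3)u + 5)(3u^3 + 24u^2 + 87u + 102) + (0)
Last nonzero remainder: 3u^3 + 24u^2 + 87u + 102. Dividing through by 3 gives the monic gcd u^3 + 8u^2 + 29u + 34.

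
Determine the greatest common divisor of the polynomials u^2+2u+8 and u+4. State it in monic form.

1

Repeated division with remainder:
  u^2+2u+8 = (u-2)(u+4) + (16)
  u+4 = ((1/16)u+1/4)(16) + (0)
The last nonzero remainder is the constant 16, so the polynomials are coprime and gcd = 1.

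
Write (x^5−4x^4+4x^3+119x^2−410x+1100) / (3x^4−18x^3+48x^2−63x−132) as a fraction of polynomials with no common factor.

Apply the Euclidean algorithm:
  x^5−4x^4+4x^3+119x^2−410x+1100 = ((1/3)x+2/3)(3x^4−18x^3+48x^2−63x−132) + (108x^2−324x+1188)
  3x^4−18x^3+48x^2−63x−132 = ((1/36)x^2−(1/12)x−1/9)(108x^2−324x+1188) + (0)
Last nonzero remainder: 108x^2−324x+1188. Dividing through by 108 gives the monic gcd x^2−3x+11.
Cancel x^2−3x+11 from numerator and denominator to get the reduced form.

(x^3−x^2−10x+100)/(3x^2−9x−12)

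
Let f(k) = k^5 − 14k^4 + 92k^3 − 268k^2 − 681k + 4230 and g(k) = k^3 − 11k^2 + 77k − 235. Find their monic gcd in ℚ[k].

Repeated division with remainder:
  k^5 − 14k^4 + 92k^3 − 268k^2 − 681k + 4230 = (k^2 − 3k − 18)(k^3 − 11k^2 + 77k − 235) + (0)
The last nonzero remainder k^3 − 11k^2 + 77k − 235 is already monic.

k^3 − 11k^2 + 77k − 235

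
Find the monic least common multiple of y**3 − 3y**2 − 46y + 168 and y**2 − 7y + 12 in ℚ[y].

Apply the Euclidean algorithm:
  y**3 − 3y**2 − 46y + 168 = (y + 4)(y**2 − 7y + 12) + (−30y + 120)
  y**2 − 7y + 12 = (−(1/30)y + 1/10)(−30y + 120) + (0)
Last nonzero remainder: −30y + 120. Dividing through by −30 gives the monic gcd y − 4.
Then lcm(f, g) = f·g / gcd(f, g); expanding and making the result monic gives the answer.

y**4 − 6y**3 − 37y**2 + 306y − 504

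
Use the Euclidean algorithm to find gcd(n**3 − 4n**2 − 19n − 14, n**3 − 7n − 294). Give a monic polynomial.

Repeated division with remainder:
  n**3 − 4n**2 − 19n − 14 = (n**3 − 7n − 294) + (−4n**2 − 12n + 280)
  n**3 − 7n − 294 = (−(1/4)n + 3/4)(−4n**2 − 12n + 280) + (72n − 504)
  −4n**2 − 12n + 280 = (−(1/18)n − 5/9)(72n − 504) + (0)
Last nonzero remainder: 72n − 504. Dividing through by 72 gives the monic gcd n − 7.

n − 7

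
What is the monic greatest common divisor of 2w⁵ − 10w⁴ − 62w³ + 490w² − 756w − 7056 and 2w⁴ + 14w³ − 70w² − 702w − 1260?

w³ + 2w² − 45w − 126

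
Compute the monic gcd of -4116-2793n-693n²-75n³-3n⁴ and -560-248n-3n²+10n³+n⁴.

Repeated division with remainder:
  -3n⁴-75n³-693n²-2793n-4116 = (-3)(n⁴+10n³-3n²-248n-560) + (-45n³-702n²-3537n-5796)
  n⁴+10n³-3n²-248n-560 = (-(1/45)n+28/225)(-45n³-702n²-3537n-5796) + ((144/25)n²+(1584/25)n+4032/25)
  -45n³-702n²-3537n-5796 = (-(125/16)n-575/16)((144/25)n²+(1584/25)n+4032/25) + (0)
Last nonzero remainder: (144/25)n²+(1584/25)n+4032/25. Dividing through by 144/25 gives the monic gcd n²+11n+28.

28+11n+n²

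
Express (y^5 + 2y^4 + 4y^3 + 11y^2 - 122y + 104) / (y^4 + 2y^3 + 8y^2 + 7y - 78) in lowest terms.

Apply the Euclidean algorithm:
  y^5 + 2y^4 + 4y^3 + 11y^2 - 122y + 104 = (y)(y^4 + 2y^3 + 8y^2 + 7y - 78) + (-4y^3 + 4y^2 - 44y + 104)
  y^4 + 2y^3 + 8y^2 + 7y - 78 = (-(1/4)y - 3/4)(-4y^3 + 4y^2 - 44y + 104) + (0)
Last nonzero remainder: -4y^3 + 4y^2 - 44y + 104. Dividing through by -4 gives the monic gcd y^3 - y^2 + 11y - 26.
Cancel y^3 - y^2 + 11y - 26 from numerator and denominator to get the reduced form.

(y^2 + 3y - 4)/(y + 3)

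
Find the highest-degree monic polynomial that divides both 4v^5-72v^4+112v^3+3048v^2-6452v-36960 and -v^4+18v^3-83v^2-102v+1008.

v^3-12v^2+11v+168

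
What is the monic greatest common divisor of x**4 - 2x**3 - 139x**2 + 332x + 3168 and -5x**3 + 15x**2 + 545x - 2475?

x**2 + 2x - 99

Apply the Euclidean algorithm:
  x**4 - 2x**3 - 139x**2 + 332x + 3168 = (-(1/5)x - 1/5)(-5x**3 + 15x**2 + 545x - 2475) + (-27x**2 - 54x + 2673)
  -5x**3 + 15x**2 + 545x - 2475 = ((5/27)x - 25/27)(-27x**2 - 54x + 2673) + (0)
Last nonzero remainder: -27x**2 - 54x + 2673. Dividing through by -27 gives the monic gcd x**2 + 2x - 99.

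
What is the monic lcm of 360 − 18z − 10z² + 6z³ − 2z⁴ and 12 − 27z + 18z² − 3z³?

−180 + 369z − 193z² − 4z³ + 12z⁴ − 5z⁵ + z⁶

Euclidean algorithm in ℚ[z]:
  −2z⁴ + 6z³ − 10z² − 18z + 360 = ((2/3)z + 2)(−3z³ + 18z² − 27z + 12) + (−28z² + 28z + 336)
  −3z³ + 18z² − 27z + 12 = ((3/28)z − 15/28)(−28z² + 28z + 336) + (−48z + 192)
  −28z² + 28z + 336 = ((7/12)z + 7/4)(−48z + 192) + (0)
Last nonzero remainder: −48z + 192. Dividing through by −48 gives the monic gcd z − 4.
Then lcm(f, g) = f·g / gcd(f, g); expanding and making the result monic gives the answer.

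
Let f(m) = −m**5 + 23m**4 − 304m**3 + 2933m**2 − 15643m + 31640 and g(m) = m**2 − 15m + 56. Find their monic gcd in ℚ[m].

Repeated division with remainder:
  −m**5 + 23m**4 − 304m**3 + 2933m**2 − 15643m + 31640 = (−m**3 + 8m**2 − 128m + 565)(m**2 − 15m + 56) + (0)
The last nonzero remainder m**2 − 15m + 56 is already monic.

m**2 − 15m + 56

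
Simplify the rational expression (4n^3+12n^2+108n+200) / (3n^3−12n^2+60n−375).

(4n+8)/(3n−15)

Apply the Euclidean algorithm:
  4n^3+12n^2+108n+200 = (4/3)(3n^3−12n^2+60n−375) + (28n^2+28n+700)
  3n^3−12n^2+60n−375 = ((3/28)n−15/28)(28n^2+28n+700) + (0)
Last nonzero remainder: 28n^2+28n+700. Dividing through by 28 gives the monic gcd n^2+n+25.
Cancel n^2+n+25 from numerator and denominator to get the reduced form.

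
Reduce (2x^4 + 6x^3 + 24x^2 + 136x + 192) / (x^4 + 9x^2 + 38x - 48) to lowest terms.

(2x + 4)/(x - 1)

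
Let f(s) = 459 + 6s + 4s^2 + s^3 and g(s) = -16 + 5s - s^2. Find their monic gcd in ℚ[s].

1

By polynomial division,
  s^3 + 4s^2 + 6s + 459 = (-s - 9)(-s^2 + 5s - 16) + (35s + 315)
  -s^2 + 5s - 16 = (-(1/35)s + 2/5)(35s + 315) + (-142)
  35s + 315 = (-(35/142)s - 315/142)(-142) + (0)
The last nonzero remainder is the constant -142, so the polynomials are coprime and gcd = 1.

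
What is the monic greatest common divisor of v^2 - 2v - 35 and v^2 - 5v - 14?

v - 7

By polynomial division,
  v^2 - 2v - 35 = (v^2 - 5v - 14) + (3v - 21)
  v^2 - 5v - 14 = ((1/3)v + 2/3)(3v - 21) + (0)
Last nonzero remainder: 3v - 21. Dividing through by 3 gives the monic gcd v - 7.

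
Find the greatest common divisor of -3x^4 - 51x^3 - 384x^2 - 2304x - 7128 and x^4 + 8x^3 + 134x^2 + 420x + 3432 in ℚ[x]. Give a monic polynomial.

x^2 + 2x + 44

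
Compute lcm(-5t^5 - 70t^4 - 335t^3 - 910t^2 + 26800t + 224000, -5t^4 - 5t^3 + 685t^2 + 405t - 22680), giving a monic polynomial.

t^7 + 14t^6 - 14t^5 - 952t^4 - 10787t^3 - 59542t^2 + 434160t + 3628800

Apply the Euclidean algorithm:
  -5t^5 - 70t^4 - 335t^3 - 910t^2 + 26800t + 224000 = (t + 13)(-5t^4 - 5t^3 + 685t^2 + 405t - 22680) + (-955t^3 - 10220t^2 + 44215t + 518840)
  -5t^4 - 5t^3 + 685t^2 + 405t - 22680 = ((1/191)t - 1853/36481)(-955t^3 - 10220t^2 + 44215t + 518840) + (-(2393240/36481)t^2 - (2393240/36481)t + 134021440/36481)
  -955t^3 - 10220t^2 + 44215t + 518840 = ((6967871/478648)t + 67599293/478648)(-(2393240/36481)t^2 - (2393240/36481)t + 134021440/36481) + (0)
Last nonzero remainder: -(2393240/36481)t^2 - (2393240/36481)t + 134021440/36481. Dividing through by -2393240/36481 gives the monic gcd t^2 + t - 56.
Then lcm(f, g) = f·g / gcd(f, g); expanding and making the result monic gives the answer.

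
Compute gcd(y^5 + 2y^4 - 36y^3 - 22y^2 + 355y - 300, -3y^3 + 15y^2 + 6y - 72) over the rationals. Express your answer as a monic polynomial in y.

y^2 - 7y + 12

Euclidean algorithm in ℚ[y]:
  y^5 + 2y^4 - 36y^3 - 22y^2 + 355y - 300 = (-(1/3)y^2 - (7/3)y - 1/3)(-3y^3 + 15y^2 + 6y - 72) + (-27y^2 + 189y - 324)
  -3y^3 + 15y^2 + 6y - 72 = ((1/9)y + 2/9)(-27y^2 + 189y - 324) + (0)
Last nonzero remainder: -27y^2 + 189y - 324. Dividing through by -27 gives the monic gcd y^2 - 7y + 12.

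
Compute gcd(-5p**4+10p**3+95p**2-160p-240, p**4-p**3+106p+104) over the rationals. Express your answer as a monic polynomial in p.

p**2+5p+4

Apply the Euclidean algorithm:
  -5p**4+10p**3+95p**2-160p-240 = (-5)(p**4-p**3+106p+104) + (5p**3+95p**2+370p+280)
  p**4-p**3+106p+104 = ((1/5)p-4)(5p**3+95p**2+370p+280) + (306p**2+1530p+1224)
  5p**3+95p**2+370p+280 = ((5/306)p+35/153)(306p**2+1530p+1224) + (0)
Last nonzero remainder: 306p**2+1530p+1224. Dividing through by 306 gives the monic gcd p**2+5p+4.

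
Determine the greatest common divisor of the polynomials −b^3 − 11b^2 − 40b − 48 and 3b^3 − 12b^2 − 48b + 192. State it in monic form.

By polynomial division,
  −b^3 − 11b^2 − 40b − 48 = (−1/3)(3b^3 − 12b^2 − 48b + 192) + (−15b^2 − 56b + 16)
  3b^3 − 12b^2 − 48b + 192 = (−(1/5)b + 116/75)(−15b^2 − 56b + 16) + ((3136/75)b + 12544/75)
  −15b^2 − 56b + 16 = (−(1125/3136)b + 75/784)((3136/75)b + 12544/75) + (0)
Last nonzero remainder: (3136/75)b + 12544/75. Dividing through by 3136/75 gives the monic gcd b + 4.

b + 4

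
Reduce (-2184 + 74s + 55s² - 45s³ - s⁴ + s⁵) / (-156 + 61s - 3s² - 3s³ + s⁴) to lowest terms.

Repeated division with remainder:
  s⁵ - s⁴ - 45s³ + 55s² + 74s - 2184 = (s + 2)(s⁴ - 3s³ - 3s² + 61s - 156) + (-36s³ + 108s - 1872)
  s⁴ - 3s³ - 3s² + 61s - 156 = (-(1/36)s + 1/12)(-36s³ + 108s - 1872) + (0)
Last nonzero remainder: -36s³ + 108s - 1872. Dividing through by -36 gives the monic gcd s³ - 3s + 52.
Cancel s³ - 3s + 52 from numerator and denominator to get the reduced form.

(-42 - s + s²)/(-3 + s)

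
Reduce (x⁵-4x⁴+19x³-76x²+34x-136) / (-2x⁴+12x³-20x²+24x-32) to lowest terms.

(-x²-17)/(2x-4)

Euclidean algorithm in ℚ[x]:
  x⁵-4x⁴+19x³-76x²+34x-136 = (-(1/2)x-1)(-2x⁴+12x³-20x²+24x-32) + (21x³-84x²+42x-168)
  -2x⁴+12x³-20x²+24x-32 = (-(2/21)x+4/21)(21x³-84x²+42x-168) + (0)
Last nonzero remainder: 21x³-84x²+42x-168. Dividing through by 21 gives the monic gcd x³-4x²+2x-8.
Cancel x³-4x²+2x-8 from numerator and denominator to get the reduced form.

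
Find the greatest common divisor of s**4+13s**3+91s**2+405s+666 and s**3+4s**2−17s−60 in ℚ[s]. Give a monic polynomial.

s+3

Euclidean algorithm in ℚ[s]:
  s**4+13s**3+91s**2+405s+666 = (s+9)(s**3+4s**2−17s−60) + (72s**2+618s+1206)
  s**3+4s**2−17s−60 = ((1/72)s−55/864)(72s**2+618s+1206) + ((805/144)s+805/48)
  72s**2+618s+1206 = ((10368/805)s+57888/805)((805/144)s+805/48) + (0)
Last nonzero remainder: (805/144)s+805/48. Dividing through by 805/144 gives the monic gcd s+3.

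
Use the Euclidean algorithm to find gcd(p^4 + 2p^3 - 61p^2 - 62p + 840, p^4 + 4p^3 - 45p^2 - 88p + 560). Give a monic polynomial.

Euclidean algorithm in ℚ[p]:
  p^4 + 2p^3 - 61p^2 - 62p + 840 = (p^4 + 4p^3 - 45p^2 - 88p + 560) + (-2p^3 - 16p^2 + 26p + 280)
  p^4 + 4p^3 - 45p^2 - 88p + 560 = (-(1/2)p + 2)(-2p^3 - 16p^2 + 26p + 280) + (0)
Last nonzero remainder: -2p^3 - 16p^2 + 26p + 280. Dividing through by -2 gives the monic gcd p^3 + 8p^2 - 13p - 140.

p^3 + 8p^2 - 13p - 140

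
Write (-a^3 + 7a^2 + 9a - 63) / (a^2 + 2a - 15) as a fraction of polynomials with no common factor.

(-a^2 + 4a + 21)/(a + 5)

Repeated division with remainder:
  -a^3 + 7a^2 + 9a - 63 = (-a + 9)(a^2 + 2a - 15) + (-24a + 72)
  a^2 + 2a - 15 = (-(1/24)a - 5/24)(-24a + 72) + (0)
Last nonzero remainder: -24a + 72. Dividing through by -24 gives the monic gcd a - 3.
Cancel a - 3 from numerator and denominator to get the reduced form.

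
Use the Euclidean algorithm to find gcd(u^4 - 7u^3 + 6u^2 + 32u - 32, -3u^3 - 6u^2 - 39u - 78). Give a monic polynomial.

u + 2

Repeated division with remainder:
  u^4 - 7u^3 + 6u^2 + 32u - 32 = (-(1/3)u + 3)(-3u^3 - 6u^2 - 39u - 78) + (11u^2 + 123u + 202)
  -3u^3 - 6u^2 - 39u - 78 = (-(3/11)u + 303/121)(11u^2 + 123u + 202) + (-(35322/121)u - 70644/121)
  11u^2 + 123u + 202 = (-(1331/35322)u - 12221/35322)(-(35322/121)u - 70644/121) + (0)
Last nonzero remainder: -(35322/121)u - 70644/121. Dividing through by -35322/121 gives the monic gcd u + 2.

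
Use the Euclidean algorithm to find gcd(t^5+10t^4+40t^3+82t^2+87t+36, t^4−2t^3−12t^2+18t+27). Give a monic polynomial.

t^2+4t+3

Euclidean algorithm in ℚ[t]:
  t^5+10t^4+40t^3+82t^2+87t+36 = (t+12)(t^4−2t^3−12t^2+18t+27) + (76t^3+208t^2−156t−288)
  t^4−2t^3−12t^2+18t+27 = ((1/76)t−45/722)(76t^3+208t^2−156t−288) + ((1089/361)t^2+(4356/361)t+3267/361)
  76t^3+208t^2−156t−288 = ((27436/1089)t−11552/363)((1089/361)t^2+(4356/361)t+3267/361) + (0)
Last nonzero remainder: (1089/361)t^2+(4356/361)t+3267/361. Dividing through by 1089/361 gives the monic gcd t^2+4t+3.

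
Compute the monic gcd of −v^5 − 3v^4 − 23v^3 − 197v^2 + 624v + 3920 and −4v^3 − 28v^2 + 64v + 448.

v^2 − 16

Euclidean algorithm in ℚ[v]:
  −v^5 − 3v^4 − 23v^3 − 197v^2 + 624v + 3920 = ((1/4)v^2 − v + 67/4)(−4v^3 − 28v^2 + 64v + 448) + (224v^2 − 3584)
  −4v^3 − 28v^2 + 64v + 448 = (−(1/56)v − 1/8)(224v^2 − 3584) + (0)
Last nonzero remainder: 224v^2 − 3584. Dividing through by 224 gives the monic gcd v^2 − 16.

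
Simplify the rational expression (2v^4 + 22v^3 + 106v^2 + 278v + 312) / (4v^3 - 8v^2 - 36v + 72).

(v^3 + 8v^2 + 29v + 52)/(2v^2 - 10v + 12)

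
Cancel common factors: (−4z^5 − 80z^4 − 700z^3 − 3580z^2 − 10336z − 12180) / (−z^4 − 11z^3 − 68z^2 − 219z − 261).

(4z^2 + 48z + 140)/(z + 3)

By polynomial division,
  −4z^5 − 80z^4 − 700z^3 − 3580z^2 − 10336z − 12180 = (4z + 36)(−z^4 − 11z^3 − 68z^2 − 219z − 261) + (−32z^3 − 256z^2 − 1408z − 2784)
  −z^4 − 11z^3 − 68z^2 − 219z − 261 = ((1/32)z + 3/32)(−32z^3 − 256z^2 − 1408z − 2784) + (0)
Last nonzero remainder: −32z^3 − 256z^2 − 1408z − 2784. Dividing through by −32 gives the monic gcd z^3 + 8z^2 + 44z + 87.
Cancel z^3 + 8z^2 + 44z + 87 from numerator and denominator to get the reduced form.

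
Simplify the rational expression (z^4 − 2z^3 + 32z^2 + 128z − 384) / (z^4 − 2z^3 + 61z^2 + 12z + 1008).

(z^2 + 2z − 8)/(z^2 + 2z + 21)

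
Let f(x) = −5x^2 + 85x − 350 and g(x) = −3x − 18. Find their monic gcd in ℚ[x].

Apply the Euclidean algorithm:
  −5x^2 + 85x − 350 = ((5/3)x − 115/3)(−3x − 18) + (−1040)
  −3x − 18 = ((3/1040)x + 9/520)(−1040) + (0)
The last nonzero remainder is the constant −1040, so the polynomials are coprime and gcd = 1.

1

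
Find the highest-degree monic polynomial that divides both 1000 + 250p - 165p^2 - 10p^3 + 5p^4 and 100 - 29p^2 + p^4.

-50 - 25p + 2p^2 + p^3

Repeated division with remainder:
  5p^4 - 10p^3 - 165p^2 + 250p + 1000 = (5)(p^4 - 29p^2 + 100) + (-10p^3 - 20p^2 + 250p + 500)
  p^4 - 29p^2 + 100 = (-(1/10)p + 1/5)(-10p^3 - 20p^2 + 250p + 500) + (0)
Last nonzero remainder: -10p^3 - 20p^2 + 250p + 500. Dividing through by -10 gives the monic gcd p^3 + 2p^2 - 25p - 50.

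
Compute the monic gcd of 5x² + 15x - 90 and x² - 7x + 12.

x - 3

Euclidean algorithm in ℚ[x]:
  5x² + 15x - 90 = (5)(x² - 7x + 12) + (50x - 150)
  x² - 7x + 12 = ((1/50)x - 2/25)(50x - 150) + (0)
Last nonzero remainder: 50x - 150. Dividing through by 50 gives the monic gcd x - 3.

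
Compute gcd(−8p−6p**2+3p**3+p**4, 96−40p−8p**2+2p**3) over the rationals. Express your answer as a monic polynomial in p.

−8+2p+p**2

Repeated division with remainder:
  p**4+3p**3−6p**2−8p = ((1/2)p+7/2)(2p**3−8p**2−40p+96) + (42p**2+84p−336)
  2p**3−8p**2−40p+96 = ((1/21)p−2/7)(42p**2+84p−336) + (0)
Last nonzero remainder: 42p**2+84p−336. Dividing through by 42 gives the monic gcd p**2+2p−8.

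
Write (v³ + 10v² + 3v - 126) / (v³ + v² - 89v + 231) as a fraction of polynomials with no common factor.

(v² + 13v + 42)/(v² + 4v - 77)

By polynomial division,
  v³ + 10v² + 3v - 126 = (v³ + v² - 89v + 231) + (9v² + 92v - 357)
  v³ + v² - 89v + 231 = ((1/9)v - 83/81)(9v² + 92v - 357) + ((3640/81)v - 3640/27)
  9v² + 92v - 357 = ((729/3640)v + 1377/520)((3640/81)v - 3640/27) + (0)
Last nonzero remainder: (3640/81)v - 3640/27. Dividing through by 3640/81 gives the monic gcd v - 3.
Cancel v - 3 from numerator and denominator to get the reduced form.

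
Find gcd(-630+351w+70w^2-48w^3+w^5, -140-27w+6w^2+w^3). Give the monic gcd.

-35+2w+w^2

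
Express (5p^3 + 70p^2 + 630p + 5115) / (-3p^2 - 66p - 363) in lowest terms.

Repeated division with remainder:
  5p^3 + 70p^2 + 630p + 5115 = (-(5/3)p + 40/3)(-3p^2 - 66p - 363) + (905p + 9955)
  -3p^2 - 66p - 363 = (-(3/905)p - 33/905)(905p + 9955) + (0)
Last nonzero remainder: 905p + 9955. Dividing through by 905 gives the monic gcd p + 11.
Cancel p + 11 from numerator and denominator to get the reduced form.

(-5p^2 - 15p - 465)/(3p + 33)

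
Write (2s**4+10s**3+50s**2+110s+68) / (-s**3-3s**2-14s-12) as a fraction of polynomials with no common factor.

(-2s**3-8s**2-42s-68)/(s**2+2s+12)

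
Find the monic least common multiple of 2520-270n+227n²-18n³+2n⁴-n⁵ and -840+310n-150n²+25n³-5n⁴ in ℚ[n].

-35280+13860n-6778n²+1430n³-327n⁴+40n⁵-6n⁶+n⁷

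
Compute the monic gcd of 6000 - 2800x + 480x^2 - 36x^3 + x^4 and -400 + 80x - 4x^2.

By polynomial division,
  x^4 - 36x^3 + 480x^2 - 2800x + 6000 = (-(1/4)x^2 + 4x - 15)(-4x^2 + 80x - 400) + (0)
Last nonzero remainder: -4x^2 + 80x - 400. Dividing through by -4 gives the monic gcd x^2 - 20x + 100.

100 - 20x + x^2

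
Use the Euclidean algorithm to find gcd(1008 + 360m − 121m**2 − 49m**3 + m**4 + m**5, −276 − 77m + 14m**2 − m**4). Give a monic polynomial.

By polynomial division,
  m**5 + m**4 − 49m**3 − 121m**2 + 360m + 1008 = (−m − 1)(−m**4 + 14m**2 − 77m − 276) + (−35m**3 − 184m**2 + 7m + 732)
  −m**4 + 14m**2 − 77m − 276 = ((1/35)m − 184/1225)(−35m**3 − 184m**2 + 7m + 732) + (−(16951/1225)m**2 − (16951/175)m − 203412/1225)
  −35m**3 − 184m**2 + 7m + 732 = ((42875/16951)m − 74725/16951)(−(16951/1225)m**2 − (16951/175)m − 203412/1225) + (0)
Last nonzero remainder: −(16951/1225)m**2 − (16951/175)m − 203412/1225. Dividing through by −16951/1225 gives the monic gcd m**2 + 7m + 12.

12 + 7m + m**2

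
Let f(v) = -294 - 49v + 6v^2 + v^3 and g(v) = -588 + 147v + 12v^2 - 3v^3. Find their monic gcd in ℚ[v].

-49 + v^2

Euclidean algorithm in ℚ[v]:
  v^3 + 6v^2 - 49v - 294 = (-1/3)(-3v^3 + 12v^2 + 147v - 588) + (10v^2 - 490)
  -3v^3 + 12v^2 + 147v - 588 = (-(3/10)v + 6/5)(10v^2 - 490) + (0)
Last nonzero remainder: 10v^2 - 490. Dividing through by 10 gives the monic gcd v^2 - 49.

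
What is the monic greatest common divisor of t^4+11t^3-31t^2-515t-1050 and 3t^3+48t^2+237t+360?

t^2+8t+15

Repeated division with remainder:
  t^4+11t^3-31t^2-515t-1050 = ((1/3)t-5/3)(3t^3+48t^2+237t+360) + (-30t^2-240t-450)
  3t^3+48t^2+237t+360 = (-(1/10)t-4/5)(-30t^2-240t-450) + (0)
Last nonzero remainder: -30t^2-240t-450. Dividing through by -30 gives the monic gcd t^2+8t+15.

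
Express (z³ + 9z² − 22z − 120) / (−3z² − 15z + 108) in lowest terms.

By polynomial division,
  z³ + 9z² − 22z − 120 = (−(1/3)z − 4/3)(−3z² − 15z + 108) + (−6z + 24)
  −3z² − 15z + 108 = ((1/2)z + 9/2)(−6z + 24) + (0)
Last nonzero remainder: −6z + 24. Dividing through by −6 gives the monic gcd z − 4.
Cancel z − 4 from numerator and denominator to get the reduced form.

(−z² − 13z − 30)/(3z + 27)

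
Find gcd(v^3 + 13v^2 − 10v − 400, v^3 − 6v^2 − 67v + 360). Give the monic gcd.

v^2 + 3v − 40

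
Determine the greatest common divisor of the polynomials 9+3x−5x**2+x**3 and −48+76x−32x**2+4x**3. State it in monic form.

−3+x

Euclidean algorithm in ℚ[x]:
  x**3−5x**2+3x+9 = (1/4)(4x**3−32x**2+76x−48) + (3x**2−16x+21)
  4x**3−32x**2+76x−48 = ((4/3)x−32/9)(3x**2−16x+21) + (−(80/9)x+80/3)
  3x**2−16x+21 = (−(27/80)x+63/80)(−(80/9)x+80/3) + (0)
Last nonzero remainder: −(80/9)x+80/3. Dividing through by −80/9 gives the monic gcd x−3.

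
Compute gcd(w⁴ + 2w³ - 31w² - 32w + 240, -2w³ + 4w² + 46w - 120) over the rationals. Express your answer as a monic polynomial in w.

w³ - 2w² - 23w + 60

By polynomial division,
  w⁴ + 2w³ - 31w² - 32w + 240 = (-(1/2)w - 2)(-2w³ + 4w² + 46w - 120) + (0)
Last nonzero remainder: -2w³ + 4w² + 46w - 120. Dividing through by -2 gives the monic gcd w³ - 2w² - 23w + 60.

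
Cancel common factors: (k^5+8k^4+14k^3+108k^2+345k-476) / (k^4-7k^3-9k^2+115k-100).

By polynomial division,
  k^5+8k^4+14k^3+108k^2+345k-476 = (k+15)(k^4-7k^3-9k^2+115k-100) + (128k^3+128k^2-1280k+1024)
  k^4-7k^3-9k^2+115k-100 = ((1/128)k-1/16)(128k^3+128k^2-1280k+1024) + (9k^2+27k-36)
  128k^3+128k^2-1280k+1024 = ((128/9)k-256/9)(9k^2+27k-36) + (0)
Last nonzero remainder: 9k^2+27k-36. Dividing through by 9 gives the monic gcd k^2+3k-4.
Cancel k^2+3k-4 from numerator and denominator to get the reduced form.

(k^3+5k^2+3k+119)/(k^2-10k+25)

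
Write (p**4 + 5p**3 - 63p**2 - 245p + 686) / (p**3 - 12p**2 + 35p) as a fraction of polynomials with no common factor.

Apply the Euclidean algorithm:
  p**4 + 5p**3 - 63p**2 - 245p + 686 = (p + 17)(p**3 - 12p**2 + 35p) + (106p**2 - 840p + 686)
  p**3 - 12p**2 + 35p = ((1/106)p - 108/2809)(106p**2 - 840p + 686) + (-(10584/2809)p + 74088/2809)
  106p**2 - 840p + 686 = (-(148877/5292)p + 2809/108)(-(10584/2809)p + 74088/2809) + (0)
Last nonzero remainder: -(10584/2809)p + 74088/2809. Dividing through by -10584/2809 gives the monic gcd p - 7.
Cancel p - 7 from numerator and denominator to get the reduced form.

(p**3 + 12p**2 + 21p - 98)/(p**2 - 5p)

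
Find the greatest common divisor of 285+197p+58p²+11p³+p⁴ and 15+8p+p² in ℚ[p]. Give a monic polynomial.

15+8p+p²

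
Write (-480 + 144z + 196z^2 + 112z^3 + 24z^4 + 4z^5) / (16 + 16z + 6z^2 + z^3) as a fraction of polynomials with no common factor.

Repeated division with remainder:
  4z^5 + 24z^4 + 112z^3 + 196z^2 + 144z - 480 = (4z^2 + 48)(z^3 + 6z^2 + 16z + 16) + (-156z^2 - 624z - 1248)
  z^3 + 6z^2 + 16z + 16 = (-(1/156)z - 1/78)(-156z^2 - 624z - 1248) + (0)
Last nonzero remainder: -156z^2 - 624z - 1248. Dividing through by -156 gives the monic gcd z^2 + 4z + 8.
Cancel z^2 + 4z + 8 from numerator and denominator to get the reduced form.

(-60 + 48z + 8z^2 + 4z^3)/(2 + z)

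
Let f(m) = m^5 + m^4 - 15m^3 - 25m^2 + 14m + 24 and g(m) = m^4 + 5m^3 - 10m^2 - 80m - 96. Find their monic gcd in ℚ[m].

Repeated division with remainder:
  m^5 + m^4 - 15m^3 - 25m^2 + 14m + 24 = (m - 4)(m^4 + 5m^3 - 10m^2 - 80m - 96) + (15m^3 + 15m^2 - 210m - 360)
  m^4 + 5m^3 - 10m^2 - 80m - 96 = ((1/15)m + 4/15)(15m^3 + 15m^2 - 210m - 360) + (0)
Last nonzero remainder: 15m^3 + 15m^2 - 210m - 360. Dividing through by 15 gives the monic gcd m^3 + m^2 - 14m - 24.

m^3 + m^2 - 14m - 24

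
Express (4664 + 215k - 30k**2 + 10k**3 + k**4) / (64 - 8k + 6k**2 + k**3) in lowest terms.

(583 - 46k + 2k**2 + k**3)/(8 - 2k + k**2)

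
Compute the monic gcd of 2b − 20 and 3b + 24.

1

Apply the Euclidean algorithm:
  2b − 20 = (2/3)(3b + 24) + (−36)
  3b + 24 = (−(1/12)b − 2/3)(−36) + (0)
The last nonzero remainder is the constant −36, so the polynomials are coprime and gcd = 1.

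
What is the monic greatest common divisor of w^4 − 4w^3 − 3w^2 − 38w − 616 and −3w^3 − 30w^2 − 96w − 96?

w + 4

Euclidean algorithm in ℚ[w]:
  w^4 − 4w^3 − 3w^2 − 38w − 616 = (−(1/3)w + 14/3)(−3w^3 − 30w^2 − 96w − 96) + (105w^2 + 378w − 168)
  −3w^3 − 30w^2 − 96w − 96 = (−(1/35)w − 32/175)(105w^2 + 378w − 168) + (−(792/25)w − 3168/25)
  105w^2 + 378w − 168 = (−(875/264)w + 175/132)(−(792/25)w − 3168/25) + (0)
Last nonzero remainder: −(792/25)w − 3168/25. Dividing through by −792/25 gives the monic gcd w + 4.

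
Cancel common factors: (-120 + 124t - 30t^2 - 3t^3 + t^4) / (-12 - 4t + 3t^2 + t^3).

By polynomial division,
  t^4 - 3t^3 - 30t^2 + 124t - 120 = (t - 6)(t^3 + 3t^2 - 4t - 12) + (-8t^2 + 112t - 192)
  t^3 + 3t^2 - 4t - 12 = (-(1/8)t - 17/8)(-8t^2 + 112t - 192) + (210t - 420)
  -8t^2 + 112t - 192 = (-(4/105)t + 16/35)(210t - 420) + (0)
Last nonzero remainder: 210t - 420. Dividing through by 210 gives the monic gcd t - 2.
Cancel t - 2 from numerator and denominator to get the reduced form.

(60 - 32t - t^2 + t^3)/(6 + 5t + t^2)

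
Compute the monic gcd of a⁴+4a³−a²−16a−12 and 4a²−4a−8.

Apply the Euclidean algorithm:
  a⁴+4a³−a²−16a−12 = ((1/4)a²+(5/4)a+3/2)(4a²−4a−8) + (0)
Last nonzero remainder: 4a²−4a−8. Dividing through by 4 gives the monic gcd a²−a−2.

a²−a−2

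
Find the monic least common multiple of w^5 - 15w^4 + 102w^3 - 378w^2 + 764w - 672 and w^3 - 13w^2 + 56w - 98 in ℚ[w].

Apply the Euclidean algorithm:
  w^5 - 15w^4 + 102w^3 - 378w^2 + 764w - 672 = (w^2 - 2w + 20)(w^3 - 13w^2 + 56w - 98) + (92w^2 - 552w + 1288)
  w^3 - 13w^2 + 56w - 98 = ((1/92)w - 7/92)(92w^2 - 552w + 1288) + (0)
Last nonzero remainder: 92w^2 - 552w + 1288. Dividing through by 92 gives the monic gcd w^2 - 6w + 14.
Then lcm(f, g) = f·g / gcd(f, g); expanding and making the result monic gives the answer.

w^6 - 22w^5 + 207w^4 - 1092w^3 + 3410w^2 - 6020w + 4704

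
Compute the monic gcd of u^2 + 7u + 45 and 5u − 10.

Apply the Euclidean algorithm:
  u^2 + 7u + 45 = ((1/5)u + 9/5)(5u − 10) + (63)
  5u − 10 = ((5/63)u − 10/63)(63) + (0)
The last nonzero remainder is the constant 63, so the polynomials are coprime and gcd = 1.

1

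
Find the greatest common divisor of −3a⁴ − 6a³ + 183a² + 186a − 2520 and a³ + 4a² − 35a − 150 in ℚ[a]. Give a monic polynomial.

a² − a − 30

Euclidean algorithm in ℚ[a]:
  −3a⁴ − 6a³ + 183a² + 186a − 2520 = (−3a + 6)(a³ + 4a² − 35a − 150) + (54a² − 54a − 1620)
  a³ + 4a² − 35a − 150 = ((1/54)a + 5/54)(54a² − 54a − 1620) + (0)
Last nonzero remainder: 54a² − 54a − 1620. Dividing through by 54 gives the monic gcd a² − a − 30.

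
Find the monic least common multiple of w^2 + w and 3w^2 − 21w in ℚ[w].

w^3 − 6w^2 − 7w

Apply the Euclidean algorithm:
  w^2 + w = (1/3)(3w^2 − 21w) + (8w)
  3w^2 − 21w = ((3/8)w − 21/8)(8w) + (0)
Last nonzero remainder: 8w. Dividing through by 8 gives the monic gcd w.
Then lcm(f, g) = f·g / gcd(f, g); expanding and making the result monic gives the answer.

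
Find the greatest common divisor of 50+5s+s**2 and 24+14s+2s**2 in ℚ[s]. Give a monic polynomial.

1

Apply the Euclidean algorithm:
  s**2+5s+50 = (1/2)(2s**2+14s+24) + (−2s+38)
  2s**2+14s+24 = (−s−26)(−2s+38) + (1012)
  −2s+38 = (−(1/506)s+19/506)(1012) + (0)
The last nonzero remainder is the constant 1012, so the polynomials are coprime and gcd = 1.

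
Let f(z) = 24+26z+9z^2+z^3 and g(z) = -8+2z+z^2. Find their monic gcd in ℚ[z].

4+z

Euclidean algorithm in ℚ[z]:
  z^3+9z^2+26z+24 = (z+7)(z^2+2z-8) + (20z+80)
  z^2+2z-8 = ((1/20)z-1/10)(20z+80) + (0)
Last nonzero remainder: 20z+80. Dividing through by 20 gives the monic gcd z+4.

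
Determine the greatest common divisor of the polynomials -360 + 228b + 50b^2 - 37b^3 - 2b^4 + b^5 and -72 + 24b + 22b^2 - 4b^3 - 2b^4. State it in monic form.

12 - 8b - b^2 + b^3

Repeated division with remainder:
  b^5 - 2b^4 - 37b^3 + 50b^2 + 228b - 360 = (-(1/2)b + 2)(-2b^4 - 4b^3 + 22b^2 + 24b - 72) + (-18b^3 + 18b^2 + 144b - 216)
  -2b^4 - 4b^3 + 22b^2 + 24b - 72 = ((1/9)b + 1/3)(-18b^3 + 18b^2 + 144b - 216) + (0)
Last nonzero remainder: -18b^3 + 18b^2 + 144b - 216. Dividing through by -18 gives the monic gcd b^3 - b^2 - 8b + 12.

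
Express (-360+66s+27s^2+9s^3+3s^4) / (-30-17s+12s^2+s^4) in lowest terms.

Repeated division with remainder:
  3s^4+9s^3+27s^2+66s-360 = (3)(s^4+12s^2-17s-30) + (9s^3-9s^2+117s-270)
  s^4+12s^2-17s-30 = ((1/9)s+1/9)(9s^3-9s^2+117s-270) + (0)
Last nonzero remainder: 9s^3-9s^2+117s-270. Dividing through by 9 gives the monic gcd s^3-s^2+13s-30.
Cancel s^3-s^2+13s-30 from numerator and denominator to get the reduced form.

(12+3s)/(1+s)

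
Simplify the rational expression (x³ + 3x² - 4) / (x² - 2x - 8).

Euclidean algorithm in ℚ[x]:
  x³ + 3x² - 4 = (x + 5)(x² - 2x - 8) + (18x + 36)
  x² - 2x - 8 = ((1/18)x - 2/9)(18x + 36) + (0)
Last nonzero remainder: 18x + 36. Dividing through by 18 gives the monic gcd x + 2.
Cancel x + 2 from numerator and denominator to get the reduced form.

(x² + x - 2)/(x - 4)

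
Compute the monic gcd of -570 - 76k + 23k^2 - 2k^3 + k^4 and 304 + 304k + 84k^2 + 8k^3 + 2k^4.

Repeated division with remainder:
  k^4 - 2k^3 + 23k^2 - 76k - 570 = (1/2)(2k^4 + 8k^3 + 84k^2 + 304k + 304) + (-6k^3 - 19k^2 - 228k - 722)
  2k^4 + 8k^3 + 84k^2 + 304k + 304 = (-(1/3)k - 5/18)(-6k^3 - 19k^2 - 228k - 722) + ((49/18)k^2 + 931/9)
  -6k^3 - 19k^2 - 228k - 722 = (-(108/49)k - 342/49)((49/18)k^2 + 931/9) + (0)
Last nonzero remainder: (49/18)k^2 + 931/9. Dividing through by 49/18 gives the monic gcd k^2 + 38.

38 + k^2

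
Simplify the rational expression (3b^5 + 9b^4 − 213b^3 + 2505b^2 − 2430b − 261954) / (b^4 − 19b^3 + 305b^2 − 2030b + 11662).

(3b^3 + 33b^2 − 243b − 2673)/(b^2 − 11b + 119)

Repeated division with remainder:
  3b^5 + 9b^4 − 213b^3 + 2505b^2 − 2430b − 261954 = (3b + 66)(b^4 − 19b^3 + 305b^2 − 2030b + 11662) + (126b^3 − 11535b^2 + 96564b − 1031646)
  b^4 − 19b^3 + 305b^2 − 2030b + 11662 = ((1/126)b + 3047/5292)(126b^3 − 11535b^2 + 96564b − 1031646) + ((10901839/1764)b^2 − (21803678/441)b + 10901839/18)
  126b^3 − 11535b^2 + 96564b − 1031646 = ((222264/10901839)b − 18569628/10901839)((10901839/1764)b^2 − (21803678/441)b + 10901839/18) + (0)
Last nonzero remainder: (10901839/1764)b^2 − (21803678/441)b + 10901839/18. Dividing through by 10901839/1764 gives the monic gcd b^2 − 8b + 98.
Cancel b^2 − 8b + 98 from numerator and denominator to get the reduced form.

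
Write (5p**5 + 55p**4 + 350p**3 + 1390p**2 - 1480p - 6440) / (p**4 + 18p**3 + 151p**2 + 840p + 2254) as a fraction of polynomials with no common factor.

By polynomial division,
  5p**5 + 55p**4 + 350p**3 + 1390p**2 - 1480p - 6440 = (5p - 35)(p**4 + 18p**3 + 151p**2 + 840p + 2254) + (225p**3 + 2475p**2 + 16650p + 72450)
  p**4 + 18p**3 + 151p**2 + 840p + 2254 = ((1/225)p + 7/225)(225p**3 + 2475p**2 + 16650p + 72450) + (0)
Last nonzero remainder: 225p**3 + 2475p**2 + 16650p + 72450. Dividing through by 225 gives the monic gcd p**3 + 11p**2 + 74p + 322.
Cancel p**3 + 11p**2 + 74p + 322 from numerator and denominator to get the reduced form.

(5p**2 - 20)/(p + 7)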